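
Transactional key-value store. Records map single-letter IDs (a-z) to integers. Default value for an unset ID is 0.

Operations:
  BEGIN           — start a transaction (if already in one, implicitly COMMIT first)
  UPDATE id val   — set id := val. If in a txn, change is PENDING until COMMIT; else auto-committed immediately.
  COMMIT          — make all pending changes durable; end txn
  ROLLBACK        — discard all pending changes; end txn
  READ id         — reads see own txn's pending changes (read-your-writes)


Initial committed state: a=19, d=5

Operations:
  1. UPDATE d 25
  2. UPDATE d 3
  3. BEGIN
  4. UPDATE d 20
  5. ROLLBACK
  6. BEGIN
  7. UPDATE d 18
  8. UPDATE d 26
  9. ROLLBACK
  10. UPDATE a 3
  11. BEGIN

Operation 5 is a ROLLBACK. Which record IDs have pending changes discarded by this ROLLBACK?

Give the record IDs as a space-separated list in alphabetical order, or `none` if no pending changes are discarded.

Initial committed: {a=19, d=5}
Op 1: UPDATE d=25 (auto-commit; committed d=25)
Op 2: UPDATE d=3 (auto-commit; committed d=3)
Op 3: BEGIN: in_txn=True, pending={}
Op 4: UPDATE d=20 (pending; pending now {d=20})
Op 5: ROLLBACK: discarded pending ['d']; in_txn=False
Op 6: BEGIN: in_txn=True, pending={}
Op 7: UPDATE d=18 (pending; pending now {d=18})
Op 8: UPDATE d=26 (pending; pending now {d=26})
Op 9: ROLLBACK: discarded pending ['d']; in_txn=False
Op 10: UPDATE a=3 (auto-commit; committed a=3)
Op 11: BEGIN: in_txn=True, pending={}
ROLLBACK at op 5 discards: ['d']

Answer: d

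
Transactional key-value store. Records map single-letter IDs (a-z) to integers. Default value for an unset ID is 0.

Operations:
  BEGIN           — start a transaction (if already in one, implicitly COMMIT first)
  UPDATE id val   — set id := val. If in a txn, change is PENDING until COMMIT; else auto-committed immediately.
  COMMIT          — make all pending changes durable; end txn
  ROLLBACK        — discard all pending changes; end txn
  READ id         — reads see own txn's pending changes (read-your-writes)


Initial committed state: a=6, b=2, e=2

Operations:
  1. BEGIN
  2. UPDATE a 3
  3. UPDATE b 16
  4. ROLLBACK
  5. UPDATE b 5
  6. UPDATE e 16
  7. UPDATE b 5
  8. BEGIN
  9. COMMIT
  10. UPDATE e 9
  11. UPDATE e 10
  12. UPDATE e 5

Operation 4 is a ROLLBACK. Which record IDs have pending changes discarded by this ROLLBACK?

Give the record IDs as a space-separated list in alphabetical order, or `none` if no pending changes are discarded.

Answer: a b

Derivation:
Initial committed: {a=6, b=2, e=2}
Op 1: BEGIN: in_txn=True, pending={}
Op 2: UPDATE a=3 (pending; pending now {a=3})
Op 3: UPDATE b=16 (pending; pending now {a=3, b=16})
Op 4: ROLLBACK: discarded pending ['a', 'b']; in_txn=False
Op 5: UPDATE b=5 (auto-commit; committed b=5)
Op 6: UPDATE e=16 (auto-commit; committed e=16)
Op 7: UPDATE b=5 (auto-commit; committed b=5)
Op 8: BEGIN: in_txn=True, pending={}
Op 9: COMMIT: merged [] into committed; committed now {a=6, b=5, e=16}
Op 10: UPDATE e=9 (auto-commit; committed e=9)
Op 11: UPDATE e=10 (auto-commit; committed e=10)
Op 12: UPDATE e=5 (auto-commit; committed e=5)
ROLLBACK at op 4 discards: ['a', 'b']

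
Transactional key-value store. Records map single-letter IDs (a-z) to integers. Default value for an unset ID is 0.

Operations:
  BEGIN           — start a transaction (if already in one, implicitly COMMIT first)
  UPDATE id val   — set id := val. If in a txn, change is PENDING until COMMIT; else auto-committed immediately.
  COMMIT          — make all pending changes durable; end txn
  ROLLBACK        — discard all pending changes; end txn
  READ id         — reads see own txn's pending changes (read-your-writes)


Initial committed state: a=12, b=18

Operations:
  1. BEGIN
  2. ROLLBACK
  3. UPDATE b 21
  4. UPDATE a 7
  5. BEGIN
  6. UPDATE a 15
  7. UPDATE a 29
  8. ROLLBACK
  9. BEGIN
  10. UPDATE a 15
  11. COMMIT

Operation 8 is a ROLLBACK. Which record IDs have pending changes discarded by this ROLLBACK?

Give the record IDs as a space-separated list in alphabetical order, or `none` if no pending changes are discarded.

Answer: a

Derivation:
Initial committed: {a=12, b=18}
Op 1: BEGIN: in_txn=True, pending={}
Op 2: ROLLBACK: discarded pending []; in_txn=False
Op 3: UPDATE b=21 (auto-commit; committed b=21)
Op 4: UPDATE a=7 (auto-commit; committed a=7)
Op 5: BEGIN: in_txn=True, pending={}
Op 6: UPDATE a=15 (pending; pending now {a=15})
Op 7: UPDATE a=29 (pending; pending now {a=29})
Op 8: ROLLBACK: discarded pending ['a']; in_txn=False
Op 9: BEGIN: in_txn=True, pending={}
Op 10: UPDATE a=15 (pending; pending now {a=15})
Op 11: COMMIT: merged ['a'] into committed; committed now {a=15, b=21}
ROLLBACK at op 8 discards: ['a']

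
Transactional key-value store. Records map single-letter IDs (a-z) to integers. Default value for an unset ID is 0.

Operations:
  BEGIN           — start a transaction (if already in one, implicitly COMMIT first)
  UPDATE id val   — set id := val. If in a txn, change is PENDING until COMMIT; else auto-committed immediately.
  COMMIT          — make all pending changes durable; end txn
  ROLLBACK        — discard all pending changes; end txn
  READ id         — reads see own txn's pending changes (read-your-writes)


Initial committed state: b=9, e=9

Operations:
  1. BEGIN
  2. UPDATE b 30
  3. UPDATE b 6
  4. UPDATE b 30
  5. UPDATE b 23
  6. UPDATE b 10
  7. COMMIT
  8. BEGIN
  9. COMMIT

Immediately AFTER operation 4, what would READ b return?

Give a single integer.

Initial committed: {b=9, e=9}
Op 1: BEGIN: in_txn=True, pending={}
Op 2: UPDATE b=30 (pending; pending now {b=30})
Op 3: UPDATE b=6 (pending; pending now {b=6})
Op 4: UPDATE b=30 (pending; pending now {b=30})
After op 4: visible(b) = 30 (pending={b=30}, committed={b=9, e=9})

Answer: 30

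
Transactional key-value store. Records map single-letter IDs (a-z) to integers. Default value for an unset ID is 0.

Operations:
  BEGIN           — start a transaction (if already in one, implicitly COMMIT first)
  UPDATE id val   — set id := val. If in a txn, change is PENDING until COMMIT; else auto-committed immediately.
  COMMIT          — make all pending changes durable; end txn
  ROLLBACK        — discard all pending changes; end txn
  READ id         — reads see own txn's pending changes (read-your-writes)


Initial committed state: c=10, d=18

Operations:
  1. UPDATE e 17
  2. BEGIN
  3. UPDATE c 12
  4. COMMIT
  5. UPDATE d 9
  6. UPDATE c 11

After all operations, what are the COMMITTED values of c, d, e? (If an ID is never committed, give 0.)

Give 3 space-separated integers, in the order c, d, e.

Initial committed: {c=10, d=18}
Op 1: UPDATE e=17 (auto-commit; committed e=17)
Op 2: BEGIN: in_txn=True, pending={}
Op 3: UPDATE c=12 (pending; pending now {c=12})
Op 4: COMMIT: merged ['c'] into committed; committed now {c=12, d=18, e=17}
Op 5: UPDATE d=9 (auto-commit; committed d=9)
Op 6: UPDATE c=11 (auto-commit; committed c=11)
Final committed: {c=11, d=9, e=17}

Answer: 11 9 17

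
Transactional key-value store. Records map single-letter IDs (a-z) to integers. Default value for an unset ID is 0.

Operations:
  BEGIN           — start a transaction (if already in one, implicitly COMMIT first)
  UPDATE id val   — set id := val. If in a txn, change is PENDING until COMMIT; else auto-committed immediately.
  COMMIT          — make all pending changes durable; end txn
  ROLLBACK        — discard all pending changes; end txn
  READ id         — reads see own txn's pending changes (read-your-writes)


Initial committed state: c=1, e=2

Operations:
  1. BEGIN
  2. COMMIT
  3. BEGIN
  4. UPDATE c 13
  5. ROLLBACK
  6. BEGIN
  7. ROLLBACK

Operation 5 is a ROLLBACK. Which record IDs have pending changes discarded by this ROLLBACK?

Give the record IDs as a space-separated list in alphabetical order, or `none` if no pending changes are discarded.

Answer: c

Derivation:
Initial committed: {c=1, e=2}
Op 1: BEGIN: in_txn=True, pending={}
Op 2: COMMIT: merged [] into committed; committed now {c=1, e=2}
Op 3: BEGIN: in_txn=True, pending={}
Op 4: UPDATE c=13 (pending; pending now {c=13})
Op 5: ROLLBACK: discarded pending ['c']; in_txn=False
Op 6: BEGIN: in_txn=True, pending={}
Op 7: ROLLBACK: discarded pending []; in_txn=False
ROLLBACK at op 5 discards: ['c']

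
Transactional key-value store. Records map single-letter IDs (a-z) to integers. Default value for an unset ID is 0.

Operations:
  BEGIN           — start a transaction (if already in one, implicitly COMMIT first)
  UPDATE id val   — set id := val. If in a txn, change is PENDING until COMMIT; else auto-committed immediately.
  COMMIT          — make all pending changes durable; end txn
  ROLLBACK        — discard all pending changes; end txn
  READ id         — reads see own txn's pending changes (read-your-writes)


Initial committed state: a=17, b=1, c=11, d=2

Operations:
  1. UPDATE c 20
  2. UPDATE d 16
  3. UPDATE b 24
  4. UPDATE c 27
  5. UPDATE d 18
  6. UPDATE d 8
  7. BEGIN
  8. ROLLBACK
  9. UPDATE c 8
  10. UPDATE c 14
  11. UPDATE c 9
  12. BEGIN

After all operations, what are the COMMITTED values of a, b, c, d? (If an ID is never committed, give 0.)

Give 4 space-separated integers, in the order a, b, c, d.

Initial committed: {a=17, b=1, c=11, d=2}
Op 1: UPDATE c=20 (auto-commit; committed c=20)
Op 2: UPDATE d=16 (auto-commit; committed d=16)
Op 3: UPDATE b=24 (auto-commit; committed b=24)
Op 4: UPDATE c=27 (auto-commit; committed c=27)
Op 5: UPDATE d=18 (auto-commit; committed d=18)
Op 6: UPDATE d=8 (auto-commit; committed d=8)
Op 7: BEGIN: in_txn=True, pending={}
Op 8: ROLLBACK: discarded pending []; in_txn=False
Op 9: UPDATE c=8 (auto-commit; committed c=8)
Op 10: UPDATE c=14 (auto-commit; committed c=14)
Op 11: UPDATE c=9 (auto-commit; committed c=9)
Op 12: BEGIN: in_txn=True, pending={}
Final committed: {a=17, b=24, c=9, d=8}

Answer: 17 24 9 8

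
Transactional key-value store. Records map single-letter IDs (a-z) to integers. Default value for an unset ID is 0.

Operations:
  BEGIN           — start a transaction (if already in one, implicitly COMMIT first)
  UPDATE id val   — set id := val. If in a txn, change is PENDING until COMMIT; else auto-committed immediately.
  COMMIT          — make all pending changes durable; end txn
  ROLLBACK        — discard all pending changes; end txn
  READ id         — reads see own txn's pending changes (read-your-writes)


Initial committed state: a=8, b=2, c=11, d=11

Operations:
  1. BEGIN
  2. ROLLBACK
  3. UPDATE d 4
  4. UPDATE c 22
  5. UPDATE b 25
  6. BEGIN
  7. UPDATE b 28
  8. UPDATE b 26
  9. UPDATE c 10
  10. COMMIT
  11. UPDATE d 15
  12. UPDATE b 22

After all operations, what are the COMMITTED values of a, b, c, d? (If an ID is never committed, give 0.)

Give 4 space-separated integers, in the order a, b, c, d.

Initial committed: {a=8, b=2, c=11, d=11}
Op 1: BEGIN: in_txn=True, pending={}
Op 2: ROLLBACK: discarded pending []; in_txn=False
Op 3: UPDATE d=4 (auto-commit; committed d=4)
Op 4: UPDATE c=22 (auto-commit; committed c=22)
Op 5: UPDATE b=25 (auto-commit; committed b=25)
Op 6: BEGIN: in_txn=True, pending={}
Op 7: UPDATE b=28 (pending; pending now {b=28})
Op 8: UPDATE b=26 (pending; pending now {b=26})
Op 9: UPDATE c=10 (pending; pending now {b=26, c=10})
Op 10: COMMIT: merged ['b', 'c'] into committed; committed now {a=8, b=26, c=10, d=4}
Op 11: UPDATE d=15 (auto-commit; committed d=15)
Op 12: UPDATE b=22 (auto-commit; committed b=22)
Final committed: {a=8, b=22, c=10, d=15}

Answer: 8 22 10 15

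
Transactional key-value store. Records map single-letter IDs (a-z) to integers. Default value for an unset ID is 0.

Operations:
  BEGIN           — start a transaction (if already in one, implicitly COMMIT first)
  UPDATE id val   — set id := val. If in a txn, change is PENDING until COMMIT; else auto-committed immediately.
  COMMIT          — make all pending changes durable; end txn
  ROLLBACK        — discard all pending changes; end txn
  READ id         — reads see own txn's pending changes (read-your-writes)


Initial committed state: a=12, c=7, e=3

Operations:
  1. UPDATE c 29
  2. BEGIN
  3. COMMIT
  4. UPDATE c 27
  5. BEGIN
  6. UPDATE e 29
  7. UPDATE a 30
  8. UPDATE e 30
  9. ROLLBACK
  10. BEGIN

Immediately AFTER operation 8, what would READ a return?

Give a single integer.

Answer: 30

Derivation:
Initial committed: {a=12, c=7, e=3}
Op 1: UPDATE c=29 (auto-commit; committed c=29)
Op 2: BEGIN: in_txn=True, pending={}
Op 3: COMMIT: merged [] into committed; committed now {a=12, c=29, e=3}
Op 4: UPDATE c=27 (auto-commit; committed c=27)
Op 5: BEGIN: in_txn=True, pending={}
Op 6: UPDATE e=29 (pending; pending now {e=29})
Op 7: UPDATE a=30 (pending; pending now {a=30, e=29})
Op 8: UPDATE e=30 (pending; pending now {a=30, e=30})
After op 8: visible(a) = 30 (pending={a=30, e=30}, committed={a=12, c=27, e=3})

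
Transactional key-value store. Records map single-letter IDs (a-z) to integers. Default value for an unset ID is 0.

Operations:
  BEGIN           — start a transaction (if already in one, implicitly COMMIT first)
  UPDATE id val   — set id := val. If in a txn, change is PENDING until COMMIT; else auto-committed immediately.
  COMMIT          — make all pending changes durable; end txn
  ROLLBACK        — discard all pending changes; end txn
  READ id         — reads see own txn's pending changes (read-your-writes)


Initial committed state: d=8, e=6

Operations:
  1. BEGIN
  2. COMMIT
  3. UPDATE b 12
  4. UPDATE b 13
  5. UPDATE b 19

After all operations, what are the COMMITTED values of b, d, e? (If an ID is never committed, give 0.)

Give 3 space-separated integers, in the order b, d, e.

Initial committed: {d=8, e=6}
Op 1: BEGIN: in_txn=True, pending={}
Op 2: COMMIT: merged [] into committed; committed now {d=8, e=6}
Op 3: UPDATE b=12 (auto-commit; committed b=12)
Op 4: UPDATE b=13 (auto-commit; committed b=13)
Op 5: UPDATE b=19 (auto-commit; committed b=19)
Final committed: {b=19, d=8, e=6}

Answer: 19 8 6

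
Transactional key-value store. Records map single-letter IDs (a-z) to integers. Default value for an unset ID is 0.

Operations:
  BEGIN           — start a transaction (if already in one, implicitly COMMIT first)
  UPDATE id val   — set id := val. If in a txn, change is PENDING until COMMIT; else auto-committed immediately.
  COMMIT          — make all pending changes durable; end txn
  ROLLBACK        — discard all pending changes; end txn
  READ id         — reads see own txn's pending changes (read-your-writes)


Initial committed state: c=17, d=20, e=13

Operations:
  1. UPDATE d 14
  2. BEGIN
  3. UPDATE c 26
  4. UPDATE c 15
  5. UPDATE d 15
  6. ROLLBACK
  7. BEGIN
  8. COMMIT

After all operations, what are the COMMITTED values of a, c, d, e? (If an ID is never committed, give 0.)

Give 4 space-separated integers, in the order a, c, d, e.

Initial committed: {c=17, d=20, e=13}
Op 1: UPDATE d=14 (auto-commit; committed d=14)
Op 2: BEGIN: in_txn=True, pending={}
Op 3: UPDATE c=26 (pending; pending now {c=26})
Op 4: UPDATE c=15 (pending; pending now {c=15})
Op 5: UPDATE d=15 (pending; pending now {c=15, d=15})
Op 6: ROLLBACK: discarded pending ['c', 'd']; in_txn=False
Op 7: BEGIN: in_txn=True, pending={}
Op 8: COMMIT: merged [] into committed; committed now {c=17, d=14, e=13}
Final committed: {c=17, d=14, e=13}

Answer: 0 17 14 13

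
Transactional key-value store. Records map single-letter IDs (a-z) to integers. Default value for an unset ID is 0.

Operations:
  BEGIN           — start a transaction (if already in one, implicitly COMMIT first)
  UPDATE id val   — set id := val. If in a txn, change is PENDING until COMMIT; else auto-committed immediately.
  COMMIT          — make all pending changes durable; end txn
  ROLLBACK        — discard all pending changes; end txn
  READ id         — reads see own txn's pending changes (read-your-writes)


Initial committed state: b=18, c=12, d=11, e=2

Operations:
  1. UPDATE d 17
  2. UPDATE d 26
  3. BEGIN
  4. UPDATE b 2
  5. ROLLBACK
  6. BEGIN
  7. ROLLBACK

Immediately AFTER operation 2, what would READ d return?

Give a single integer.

Answer: 26

Derivation:
Initial committed: {b=18, c=12, d=11, e=2}
Op 1: UPDATE d=17 (auto-commit; committed d=17)
Op 2: UPDATE d=26 (auto-commit; committed d=26)
After op 2: visible(d) = 26 (pending={}, committed={b=18, c=12, d=26, e=2})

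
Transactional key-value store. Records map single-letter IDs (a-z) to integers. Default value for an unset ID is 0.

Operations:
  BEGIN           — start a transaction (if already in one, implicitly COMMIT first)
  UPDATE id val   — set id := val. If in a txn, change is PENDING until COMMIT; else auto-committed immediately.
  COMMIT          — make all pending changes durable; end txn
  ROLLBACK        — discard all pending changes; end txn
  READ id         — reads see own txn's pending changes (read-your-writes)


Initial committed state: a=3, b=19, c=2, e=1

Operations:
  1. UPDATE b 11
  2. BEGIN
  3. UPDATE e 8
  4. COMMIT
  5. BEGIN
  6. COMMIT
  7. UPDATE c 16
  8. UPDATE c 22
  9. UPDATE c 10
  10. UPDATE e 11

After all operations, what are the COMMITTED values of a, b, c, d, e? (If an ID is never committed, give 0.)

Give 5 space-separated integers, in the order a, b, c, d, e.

Answer: 3 11 10 0 11

Derivation:
Initial committed: {a=3, b=19, c=2, e=1}
Op 1: UPDATE b=11 (auto-commit; committed b=11)
Op 2: BEGIN: in_txn=True, pending={}
Op 3: UPDATE e=8 (pending; pending now {e=8})
Op 4: COMMIT: merged ['e'] into committed; committed now {a=3, b=11, c=2, e=8}
Op 5: BEGIN: in_txn=True, pending={}
Op 6: COMMIT: merged [] into committed; committed now {a=3, b=11, c=2, e=8}
Op 7: UPDATE c=16 (auto-commit; committed c=16)
Op 8: UPDATE c=22 (auto-commit; committed c=22)
Op 9: UPDATE c=10 (auto-commit; committed c=10)
Op 10: UPDATE e=11 (auto-commit; committed e=11)
Final committed: {a=3, b=11, c=10, e=11}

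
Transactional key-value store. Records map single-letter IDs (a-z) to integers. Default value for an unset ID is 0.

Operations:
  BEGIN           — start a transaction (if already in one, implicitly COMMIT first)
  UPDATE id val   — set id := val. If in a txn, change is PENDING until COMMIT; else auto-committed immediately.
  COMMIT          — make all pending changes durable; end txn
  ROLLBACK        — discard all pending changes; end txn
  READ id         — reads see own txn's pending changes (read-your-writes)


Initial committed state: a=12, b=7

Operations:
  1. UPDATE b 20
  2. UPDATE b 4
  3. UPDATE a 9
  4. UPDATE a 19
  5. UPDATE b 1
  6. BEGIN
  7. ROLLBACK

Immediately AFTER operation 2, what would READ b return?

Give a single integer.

Initial committed: {a=12, b=7}
Op 1: UPDATE b=20 (auto-commit; committed b=20)
Op 2: UPDATE b=4 (auto-commit; committed b=4)
After op 2: visible(b) = 4 (pending={}, committed={a=12, b=4})

Answer: 4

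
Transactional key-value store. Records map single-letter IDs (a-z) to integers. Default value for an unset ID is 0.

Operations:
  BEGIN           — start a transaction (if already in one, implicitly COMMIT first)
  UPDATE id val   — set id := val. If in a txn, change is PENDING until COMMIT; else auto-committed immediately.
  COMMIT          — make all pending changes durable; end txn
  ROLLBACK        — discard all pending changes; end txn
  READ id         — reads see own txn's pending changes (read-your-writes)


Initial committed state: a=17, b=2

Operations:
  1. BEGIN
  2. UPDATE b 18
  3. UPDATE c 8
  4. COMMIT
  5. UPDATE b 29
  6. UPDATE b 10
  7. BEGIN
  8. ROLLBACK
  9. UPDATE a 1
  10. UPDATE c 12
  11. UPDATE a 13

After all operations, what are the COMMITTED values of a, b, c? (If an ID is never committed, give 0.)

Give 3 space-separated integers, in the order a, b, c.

Answer: 13 10 12

Derivation:
Initial committed: {a=17, b=2}
Op 1: BEGIN: in_txn=True, pending={}
Op 2: UPDATE b=18 (pending; pending now {b=18})
Op 3: UPDATE c=8 (pending; pending now {b=18, c=8})
Op 4: COMMIT: merged ['b', 'c'] into committed; committed now {a=17, b=18, c=8}
Op 5: UPDATE b=29 (auto-commit; committed b=29)
Op 6: UPDATE b=10 (auto-commit; committed b=10)
Op 7: BEGIN: in_txn=True, pending={}
Op 8: ROLLBACK: discarded pending []; in_txn=False
Op 9: UPDATE a=1 (auto-commit; committed a=1)
Op 10: UPDATE c=12 (auto-commit; committed c=12)
Op 11: UPDATE a=13 (auto-commit; committed a=13)
Final committed: {a=13, b=10, c=12}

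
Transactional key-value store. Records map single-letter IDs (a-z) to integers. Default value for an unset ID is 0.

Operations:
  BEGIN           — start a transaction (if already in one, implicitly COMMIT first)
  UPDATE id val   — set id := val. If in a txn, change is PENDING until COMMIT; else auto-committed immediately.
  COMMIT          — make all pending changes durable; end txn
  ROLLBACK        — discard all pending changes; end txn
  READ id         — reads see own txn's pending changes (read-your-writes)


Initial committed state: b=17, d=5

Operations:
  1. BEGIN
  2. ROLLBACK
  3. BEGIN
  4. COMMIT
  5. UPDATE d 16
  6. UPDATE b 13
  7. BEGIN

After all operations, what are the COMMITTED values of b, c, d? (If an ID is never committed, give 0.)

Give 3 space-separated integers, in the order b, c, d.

Answer: 13 0 16

Derivation:
Initial committed: {b=17, d=5}
Op 1: BEGIN: in_txn=True, pending={}
Op 2: ROLLBACK: discarded pending []; in_txn=False
Op 3: BEGIN: in_txn=True, pending={}
Op 4: COMMIT: merged [] into committed; committed now {b=17, d=5}
Op 5: UPDATE d=16 (auto-commit; committed d=16)
Op 6: UPDATE b=13 (auto-commit; committed b=13)
Op 7: BEGIN: in_txn=True, pending={}
Final committed: {b=13, d=16}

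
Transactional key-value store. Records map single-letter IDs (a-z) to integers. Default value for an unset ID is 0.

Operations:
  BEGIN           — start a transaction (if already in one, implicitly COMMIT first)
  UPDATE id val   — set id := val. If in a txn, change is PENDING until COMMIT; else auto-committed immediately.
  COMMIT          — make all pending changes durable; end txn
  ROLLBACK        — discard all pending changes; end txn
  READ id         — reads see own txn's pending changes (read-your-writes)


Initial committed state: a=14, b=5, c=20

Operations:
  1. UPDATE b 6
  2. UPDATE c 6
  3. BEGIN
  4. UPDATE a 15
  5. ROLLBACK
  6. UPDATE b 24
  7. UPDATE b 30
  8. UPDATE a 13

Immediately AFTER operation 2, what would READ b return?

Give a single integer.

Initial committed: {a=14, b=5, c=20}
Op 1: UPDATE b=6 (auto-commit; committed b=6)
Op 2: UPDATE c=6 (auto-commit; committed c=6)
After op 2: visible(b) = 6 (pending={}, committed={a=14, b=6, c=6})

Answer: 6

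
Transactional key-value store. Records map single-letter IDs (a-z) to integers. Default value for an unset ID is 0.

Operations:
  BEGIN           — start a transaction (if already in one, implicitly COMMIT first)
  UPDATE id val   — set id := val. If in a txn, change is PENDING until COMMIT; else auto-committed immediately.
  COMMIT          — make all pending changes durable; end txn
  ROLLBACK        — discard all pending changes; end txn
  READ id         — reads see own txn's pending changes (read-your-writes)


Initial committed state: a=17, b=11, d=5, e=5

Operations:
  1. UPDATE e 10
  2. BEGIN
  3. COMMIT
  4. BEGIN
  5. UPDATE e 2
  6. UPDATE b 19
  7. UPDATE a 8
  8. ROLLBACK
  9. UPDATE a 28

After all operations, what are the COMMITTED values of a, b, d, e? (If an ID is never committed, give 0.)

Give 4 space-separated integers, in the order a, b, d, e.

Answer: 28 11 5 10

Derivation:
Initial committed: {a=17, b=11, d=5, e=5}
Op 1: UPDATE e=10 (auto-commit; committed e=10)
Op 2: BEGIN: in_txn=True, pending={}
Op 3: COMMIT: merged [] into committed; committed now {a=17, b=11, d=5, e=10}
Op 4: BEGIN: in_txn=True, pending={}
Op 5: UPDATE e=2 (pending; pending now {e=2})
Op 6: UPDATE b=19 (pending; pending now {b=19, e=2})
Op 7: UPDATE a=8 (pending; pending now {a=8, b=19, e=2})
Op 8: ROLLBACK: discarded pending ['a', 'b', 'e']; in_txn=False
Op 9: UPDATE a=28 (auto-commit; committed a=28)
Final committed: {a=28, b=11, d=5, e=10}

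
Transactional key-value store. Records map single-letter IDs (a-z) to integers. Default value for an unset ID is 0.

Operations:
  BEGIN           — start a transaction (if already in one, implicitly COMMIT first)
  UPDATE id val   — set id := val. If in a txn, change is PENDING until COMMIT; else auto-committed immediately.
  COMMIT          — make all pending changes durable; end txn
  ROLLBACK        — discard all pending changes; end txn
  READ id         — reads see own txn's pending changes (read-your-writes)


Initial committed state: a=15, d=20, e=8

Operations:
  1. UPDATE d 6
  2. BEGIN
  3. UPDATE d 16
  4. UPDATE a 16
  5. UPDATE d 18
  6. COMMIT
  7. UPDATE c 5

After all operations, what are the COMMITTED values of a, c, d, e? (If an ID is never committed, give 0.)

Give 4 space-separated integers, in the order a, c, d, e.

Answer: 16 5 18 8

Derivation:
Initial committed: {a=15, d=20, e=8}
Op 1: UPDATE d=6 (auto-commit; committed d=6)
Op 2: BEGIN: in_txn=True, pending={}
Op 3: UPDATE d=16 (pending; pending now {d=16})
Op 4: UPDATE a=16 (pending; pending now {a=16, d=16})
Op 5: UPDATE d=18 (pending; pending now {a=16, d=18})
Op 6: COMMIT: merged ['a', 'd'] into committed; committed now {a=16, d=18, e=8}
Op 7: UPDATE c=5 (auto-commit; committed c=5)
Final committed: {a=16, c=5, d=18, e=8}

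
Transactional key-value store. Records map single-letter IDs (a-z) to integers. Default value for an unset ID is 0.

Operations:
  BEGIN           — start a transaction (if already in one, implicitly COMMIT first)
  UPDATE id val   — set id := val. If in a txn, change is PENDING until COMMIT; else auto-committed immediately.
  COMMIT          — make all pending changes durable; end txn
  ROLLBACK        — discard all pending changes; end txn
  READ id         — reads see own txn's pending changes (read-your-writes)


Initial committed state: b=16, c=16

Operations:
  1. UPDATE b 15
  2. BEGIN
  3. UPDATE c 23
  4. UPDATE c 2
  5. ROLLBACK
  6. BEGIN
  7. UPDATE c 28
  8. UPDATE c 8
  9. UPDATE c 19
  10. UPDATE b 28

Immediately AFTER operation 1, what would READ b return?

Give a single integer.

Answer: 15

Derivation:
Initial committed: {b=16, c=16}
Op 1: UPDATE b=15 (auto-commit; committed b=15)
After op 1: visible(b) = 15 (pending={}, committed={b=15, c=16})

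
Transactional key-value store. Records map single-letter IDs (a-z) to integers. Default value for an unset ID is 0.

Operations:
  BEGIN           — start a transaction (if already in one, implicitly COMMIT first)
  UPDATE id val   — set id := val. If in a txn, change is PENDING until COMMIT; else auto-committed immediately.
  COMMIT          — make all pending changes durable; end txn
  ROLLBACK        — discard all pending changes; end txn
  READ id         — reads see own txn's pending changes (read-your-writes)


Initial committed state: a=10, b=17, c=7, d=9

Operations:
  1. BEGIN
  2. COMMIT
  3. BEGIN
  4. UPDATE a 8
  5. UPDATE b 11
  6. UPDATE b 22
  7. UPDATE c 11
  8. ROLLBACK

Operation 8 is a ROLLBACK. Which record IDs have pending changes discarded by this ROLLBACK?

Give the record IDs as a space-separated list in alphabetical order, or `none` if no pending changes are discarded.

Initial committed: {a=10, b=17, c=7, d=9}
Op 1: BEGIN: in_txn=True, pending={}
Op 2: COMMIT: merged [] into committed; committed now {a=10, b=17, c=7, d=9}
Op 3: BEGIN: in_txn=True, pending={}
Op 4: UPDATE a=8 (pending; pending now {a=8})
Op 5: UPDATE b=11 (pending; pending now {a=8, b=11})
Op 6: UPDATE b=22 (pending; pending now {a=8, b=22})
Op 7: UPDATE c=11 (pending; pending now {a=8, b=22, c=11})
Op 8: ROLLBACK: discarded pending ['a', 'b', 'c']; in_txn=False
ROLLBACK at op 8 discards: ['a', 'b', 'c']

Answer: a b c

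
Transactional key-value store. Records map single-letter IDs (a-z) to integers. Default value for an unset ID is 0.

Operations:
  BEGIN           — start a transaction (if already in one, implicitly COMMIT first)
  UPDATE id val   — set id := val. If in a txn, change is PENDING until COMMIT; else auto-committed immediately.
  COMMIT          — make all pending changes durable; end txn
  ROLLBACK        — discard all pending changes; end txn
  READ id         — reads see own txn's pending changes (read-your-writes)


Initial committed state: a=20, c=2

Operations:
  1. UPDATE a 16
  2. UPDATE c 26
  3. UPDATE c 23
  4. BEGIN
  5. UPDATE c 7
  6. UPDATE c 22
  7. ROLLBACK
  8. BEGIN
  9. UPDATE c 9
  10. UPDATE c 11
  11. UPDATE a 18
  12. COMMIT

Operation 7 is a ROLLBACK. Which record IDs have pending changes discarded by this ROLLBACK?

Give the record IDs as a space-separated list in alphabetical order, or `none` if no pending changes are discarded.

Initial committed: {a=20, c=2}
Op 1: UPDATE a=16 (auto-commit; committed a=16)
Op 2: UPDATE c=26 (auto-commit; committed c=26)
Op 3: UPDATE c=23 (auto-commit; committed c=23)
Op 4: BEGIN: in_txn=True, pending={}
Op 5: UPDATE c=7 (pending; pending now {c=7})
Op 6: UPDATE c=22 (pending; pending now {c=22})
Op 7: ROLLBACK: discarded pending ['c']; in_txn=False
Op 8: BEGIN: in_txn=True, pending={}
Op 9: UPDATE c=9 (pending; pending now {c=9})
Op 10: UPDATE c=11 (pending; pending now {c=11})
Op 11: UPDATE a=18 (pending; pending now {a=18, c=11})
Op 12: COMMIT: merged ['a', 'c'] into committed; committed now {a=18, c=11}
ROLLBACK at op 7 discards: ['c']

Answer: c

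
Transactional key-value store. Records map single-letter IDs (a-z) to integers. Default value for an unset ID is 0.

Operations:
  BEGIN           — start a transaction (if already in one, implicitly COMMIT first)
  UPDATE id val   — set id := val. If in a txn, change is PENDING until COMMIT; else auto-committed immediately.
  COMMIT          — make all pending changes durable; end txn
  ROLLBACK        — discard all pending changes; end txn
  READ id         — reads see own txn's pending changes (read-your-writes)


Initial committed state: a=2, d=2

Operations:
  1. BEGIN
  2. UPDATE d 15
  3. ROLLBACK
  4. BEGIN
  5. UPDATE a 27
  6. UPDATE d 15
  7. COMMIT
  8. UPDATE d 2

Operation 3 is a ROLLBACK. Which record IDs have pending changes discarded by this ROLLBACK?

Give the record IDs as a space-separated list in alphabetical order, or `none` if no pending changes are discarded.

Answer: d

Derivation:
Initial committed: {a=2, d=2}
Op 1: BEGIN: in_txn=True, pending={}
Op 2: UPDATE d=15 (pending; pending now {d=15})
Op 3: ROLLBACK: discarded pending ['d']; in_txn=False
Op 4: BEGIN: in_txn=True, pending={}
Op 5: UPDATE a=27 (pending; pending now {a=27})
Op 6: UPDATE d=15 (pending; pending now {a=27, d=15})
Op 7: COMMIT: merged ['a', 'd'] into committed; committed now {a=27, d=15}
Op 8: UPDATE d=2 (auto-commit; committed d=2)
ROLLBACK at op 3 discards: ['d']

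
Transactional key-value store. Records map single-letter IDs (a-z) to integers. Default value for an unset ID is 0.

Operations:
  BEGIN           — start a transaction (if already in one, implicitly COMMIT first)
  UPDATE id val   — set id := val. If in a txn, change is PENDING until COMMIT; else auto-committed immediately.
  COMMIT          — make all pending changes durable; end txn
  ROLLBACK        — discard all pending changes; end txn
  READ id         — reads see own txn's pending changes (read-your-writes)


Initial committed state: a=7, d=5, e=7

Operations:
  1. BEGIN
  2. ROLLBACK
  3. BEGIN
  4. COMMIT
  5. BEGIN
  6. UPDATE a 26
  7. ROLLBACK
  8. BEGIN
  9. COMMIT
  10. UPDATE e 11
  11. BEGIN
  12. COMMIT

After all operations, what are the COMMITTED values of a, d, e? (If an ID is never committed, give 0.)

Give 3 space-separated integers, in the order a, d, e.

Answer: 7 5 11

Derivation:
Initial committed: {a=7, d=5, e=7}
Op 1: BEGIN: in_txn=True, pending={}
Op 2: ROLLBACK: discarded pending []; in_txn=False
Op 3: BEGIN: in_txn=True, pending={}
Op 4: COMMIT: merged [] into committed; committed now {a=7, d=5, e=7}
Op 5: BEGIN: in_txn=True, pending={}
Op 6: UPDATE a=26 (pending; pending now {a=26})
Op 7: ROLLBACK: discarded pending ['a']; in_txn=False
Op 8: BEGIN: in_txn=True, pending={}
Op 9: COMMIT: merged [] into committed; committed now {a=7, d=5, e=7}
Op 10: UPDATE e=11 (auto-commit; committed e=11)
Op 11: BEGIN: in_txn=True, pending={}
Op 12: COMMIT: merged [] into committed; committed now {a=7, d=5, e=11}
Final committed: {a=7, d=5, e=11}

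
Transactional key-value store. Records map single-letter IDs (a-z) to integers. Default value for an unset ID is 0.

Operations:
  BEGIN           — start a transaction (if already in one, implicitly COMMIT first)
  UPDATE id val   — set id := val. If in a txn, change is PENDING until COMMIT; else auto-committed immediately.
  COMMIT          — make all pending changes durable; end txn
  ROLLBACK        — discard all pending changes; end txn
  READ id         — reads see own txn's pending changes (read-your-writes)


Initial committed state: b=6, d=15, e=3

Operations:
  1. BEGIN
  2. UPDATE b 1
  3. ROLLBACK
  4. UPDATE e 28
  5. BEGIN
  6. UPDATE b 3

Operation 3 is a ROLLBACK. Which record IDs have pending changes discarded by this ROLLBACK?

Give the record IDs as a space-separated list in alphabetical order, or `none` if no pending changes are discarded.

Initial committed: {b=6, d=15, e=3}
Op 1: BEGIN: in_txn=True, pending={}
Op 2: UPDATE b=1 (pending; pending now {b=1})
Op 3: ROLLBACK: discarded pending ['b']; in_txn=False
Op 4: UPDATE e=28 (auto-commit; committed e=28)
Op 5: BEGIN: in_txn=True, pending={}
Op 6: UPDATE b=3 (pending; pending now {b=3})
ROLLBACK at op 3 discards: ['b']

Answer: b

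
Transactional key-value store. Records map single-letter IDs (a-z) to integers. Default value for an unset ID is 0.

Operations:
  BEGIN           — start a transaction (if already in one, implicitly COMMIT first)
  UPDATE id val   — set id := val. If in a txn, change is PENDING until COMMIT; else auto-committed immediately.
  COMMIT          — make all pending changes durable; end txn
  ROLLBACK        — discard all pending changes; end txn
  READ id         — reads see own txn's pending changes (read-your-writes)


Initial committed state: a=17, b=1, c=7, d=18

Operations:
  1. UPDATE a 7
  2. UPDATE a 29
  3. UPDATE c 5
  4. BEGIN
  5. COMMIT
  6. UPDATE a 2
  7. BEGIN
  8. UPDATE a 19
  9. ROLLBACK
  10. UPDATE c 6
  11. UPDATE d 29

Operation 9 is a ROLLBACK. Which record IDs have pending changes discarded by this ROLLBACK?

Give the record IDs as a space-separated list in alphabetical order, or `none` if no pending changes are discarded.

Initial committed: {a=17, b=1, c=7, d=18}
Op 1: UPDATE a=7 (auto-commit; committed a=7)
Op 2: UPDATE a=29 (auto-commit; committed a=29)
Op 3: UPDATE c=5 (auto-commit; committed c=5)
Op 4: BEGIN: in_txn=True, pending={}
Op 5: COMMIT: merged [] into committed; committed now {a=29, b=1, c=5, d=18}
Op 6: UPDATE a=2 (auto-commit; committed a=2)
Op 7: BEGIN: in_txn=True, pending={}
Op 8: UPDATE a=19 (pending; pending now {a=19})
Op 9: ROLLBACK: discarded pending ['a']; in_txn=False
Op 10: UPDATE c=6 (auto-commit; committed c=6)
Op 11: UPDATE d=29 (auto-commit; committed d=29)
ROLLBACK at op 9 discards: ['a']

Answer: a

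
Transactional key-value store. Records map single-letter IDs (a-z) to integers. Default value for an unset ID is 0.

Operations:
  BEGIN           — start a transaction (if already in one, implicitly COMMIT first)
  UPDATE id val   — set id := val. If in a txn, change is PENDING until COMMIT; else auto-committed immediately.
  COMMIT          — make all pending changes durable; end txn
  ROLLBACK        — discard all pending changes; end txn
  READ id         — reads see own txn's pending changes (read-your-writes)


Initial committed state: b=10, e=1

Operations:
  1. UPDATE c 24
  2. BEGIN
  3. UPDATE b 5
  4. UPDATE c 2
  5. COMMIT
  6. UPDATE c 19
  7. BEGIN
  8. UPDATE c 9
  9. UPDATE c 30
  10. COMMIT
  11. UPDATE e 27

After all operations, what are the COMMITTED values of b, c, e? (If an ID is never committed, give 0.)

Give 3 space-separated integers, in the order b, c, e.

Answer: 5 30 27

Derivation:
Initial committed: {b=10, e=1}
Op 1: UPDATE c=24 (auto-commit; committed c=24)
Op 2: BEGIN: in_txn=True, pending={}
Op 3: UPDATE b=5 (pending; pending now {b=5})
Op 4: UPDATE c=2 (pending; pending now {b=5, c=2})
Op 5: COMMIT: merged ['b', 'c'] into committed; committed now {b=5, c=2, e=1}
Op 6: UPDATE c=19 (auto-commit; committed c=19)
Op 7: BEGIN: in_txn=True, pending={}
Op 8: UPDATE c=9 (pending; pending now {c=9})
Op 9: UPDATE c=30 (pending; pending now {c=30})
Op 10: COMMIT: merged ['c'] into committed; committed now {b=5, c=30, e=1}
Op 11: UPDATE e=27 (auto-commit; committed e=27)
Final committed: {b=5, c=30, e=27}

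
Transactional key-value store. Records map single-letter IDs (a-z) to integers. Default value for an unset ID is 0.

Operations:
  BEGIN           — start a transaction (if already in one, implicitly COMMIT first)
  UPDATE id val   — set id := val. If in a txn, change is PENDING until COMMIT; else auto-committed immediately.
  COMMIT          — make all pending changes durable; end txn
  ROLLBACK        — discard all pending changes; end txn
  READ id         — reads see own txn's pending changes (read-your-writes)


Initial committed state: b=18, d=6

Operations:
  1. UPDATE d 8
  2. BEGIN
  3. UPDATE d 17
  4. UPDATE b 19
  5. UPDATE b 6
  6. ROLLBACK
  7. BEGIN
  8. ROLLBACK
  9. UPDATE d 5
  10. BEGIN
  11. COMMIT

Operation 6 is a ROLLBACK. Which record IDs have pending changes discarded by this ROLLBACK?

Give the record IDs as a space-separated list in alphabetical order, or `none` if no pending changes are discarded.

Answer: b d

Derivation:
Initial committed: {b=18, d=6}
Op 1: UPDATE d=8 (auto-commit; committed d=8)
Op 2: BEGIN: in_txn=True, pending={}
Op 3: UPDATE d=17 (pending; pending now {d=17})
Op 4: UPDATE b=19 (pending; pending now {b=19, d=17})
Op 5: UPDATE b=6 (pending; pending now {b=6, d=17})
Op 6: ROLLBACK: discarded pending ['b', 'd']; in_txn=False
Op 7: BEGIN: in_txn=True, pending={}
Op 8: ROLLBACK: discarded pending []; in_txn=False
Op 9: UPDATE d=5 (auto-commit; committed d=5)
Op 10: BEGIN: in_txn=True, pending={}
Op 11: COMMIT: merged [] into committed; committed now {b=18, d=5}
ROLLBACK at op 6 discards: ['b', 'd']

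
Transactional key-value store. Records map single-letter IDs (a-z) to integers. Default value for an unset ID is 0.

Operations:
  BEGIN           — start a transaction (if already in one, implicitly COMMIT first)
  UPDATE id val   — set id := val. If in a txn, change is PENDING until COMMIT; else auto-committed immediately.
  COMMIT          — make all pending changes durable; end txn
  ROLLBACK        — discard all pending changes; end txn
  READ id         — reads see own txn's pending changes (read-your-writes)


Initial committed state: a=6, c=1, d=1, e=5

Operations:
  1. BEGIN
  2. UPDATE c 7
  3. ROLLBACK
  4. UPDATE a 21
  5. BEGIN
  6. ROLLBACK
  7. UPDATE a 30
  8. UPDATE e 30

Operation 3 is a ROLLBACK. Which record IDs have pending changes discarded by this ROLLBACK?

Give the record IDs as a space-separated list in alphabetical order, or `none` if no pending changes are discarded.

Initial committed: {a=6, c=1, d=1, e=5}
Op 1: BEGIN: in_txn=True, pending={}
Op 2: UPDATE c=7 (pending; pending now {c=7})
Op 3: ROLLBACK: discarded pending ['c']; in_txn=False
Op 4: UPDATE a=21 (auto-commit; committed a=21)
Op 5: BEGIN: in_txn=True, pending={}
Op 6: ROLLBACK: discarded pending []; in_txn=False
Op 7: UPDATE a=30 (auto-commit; committed a=30)
Op 8: UPDATE e=30 (auto-commit; committed e=30)
ROLLBACK at op 3 discards: ['c']

Answer: c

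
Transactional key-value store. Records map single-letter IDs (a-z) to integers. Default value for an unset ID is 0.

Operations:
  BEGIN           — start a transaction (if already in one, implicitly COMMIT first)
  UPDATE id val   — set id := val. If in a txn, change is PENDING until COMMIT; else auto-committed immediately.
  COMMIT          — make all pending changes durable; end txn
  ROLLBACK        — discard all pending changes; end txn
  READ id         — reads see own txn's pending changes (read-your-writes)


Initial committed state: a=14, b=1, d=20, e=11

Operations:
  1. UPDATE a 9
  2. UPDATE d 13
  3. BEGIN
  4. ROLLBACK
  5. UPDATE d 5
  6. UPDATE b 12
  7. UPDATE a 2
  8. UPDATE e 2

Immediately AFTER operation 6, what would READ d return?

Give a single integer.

Answer: 5

Derivation:
Initial committed: {a=14, b=1, d=20, e=11}
Op 1: UPDATE a=9 (auto-commit; committed a=9)
Op 2: UPDATE d=13 (auto-commit; committed d=13)
Op 3: BEGIN: in_txn=True, pending={}
Op 4: ROLLBACK: discarded pending []; in_txn=False
Op 5: UPDATE d=5 (auto-commit; committed d=5)
Op 6: UPDATE b=12 (auto-commit; committed b=12)
After op 6: visible(d) = 5 (pending={}, committed={a=9, b=12, d=5, e=11})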